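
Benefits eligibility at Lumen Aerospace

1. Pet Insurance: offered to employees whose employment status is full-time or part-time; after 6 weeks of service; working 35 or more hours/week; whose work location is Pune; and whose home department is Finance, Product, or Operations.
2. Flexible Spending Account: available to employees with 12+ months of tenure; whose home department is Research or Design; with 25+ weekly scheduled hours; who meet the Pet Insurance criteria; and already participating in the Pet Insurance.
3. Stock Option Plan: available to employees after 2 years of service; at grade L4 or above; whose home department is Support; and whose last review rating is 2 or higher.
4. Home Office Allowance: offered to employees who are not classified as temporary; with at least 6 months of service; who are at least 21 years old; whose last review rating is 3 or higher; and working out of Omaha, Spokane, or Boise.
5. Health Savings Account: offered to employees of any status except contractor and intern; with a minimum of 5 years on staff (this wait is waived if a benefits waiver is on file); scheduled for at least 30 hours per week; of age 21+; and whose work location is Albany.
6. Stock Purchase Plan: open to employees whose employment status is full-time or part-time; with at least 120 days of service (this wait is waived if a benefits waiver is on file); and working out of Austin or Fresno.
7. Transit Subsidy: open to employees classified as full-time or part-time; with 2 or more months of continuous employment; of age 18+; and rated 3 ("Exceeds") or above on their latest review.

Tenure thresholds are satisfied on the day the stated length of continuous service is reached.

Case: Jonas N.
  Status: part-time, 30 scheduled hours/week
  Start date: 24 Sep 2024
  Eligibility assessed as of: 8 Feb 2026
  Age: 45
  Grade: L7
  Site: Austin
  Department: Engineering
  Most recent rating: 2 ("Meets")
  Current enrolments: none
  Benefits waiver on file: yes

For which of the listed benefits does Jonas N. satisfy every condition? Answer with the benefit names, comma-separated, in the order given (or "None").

Service from 24 Sep 2024 to 8 Feb 2026: 502 days.
Pet Insurance — status part-time ✓; service 502 days ≥ 6 weeks (≈42 days) ✓; 30 hrs/wk < 35 ✗ → not eligible.
Flexible Spending Account — service 502 days ≥ 12 months (≈360 days) ✓; dept Engineering ✗ → not eligible.
Stock Option Plan — service 502 days < 2 years (≈730 days) ✗ → not eligible.
Home Office Allowance — status part-time ✓ (not excluded); service 502 days ≥ 6 months (≈180 days) ✓; age 45 ≥ 21 ✓; rating 2 < 3 ✗ → not eligible.
Health Savings Account — status part-time ✓ (not excluded); benefits waiver on file ✓; 30 hrs/wk ≥ 30 ✓; age 45 ≥ 21 ✓; site Austin ✗ (not Albany) → not eligible.
Stock Purchase Plan — status part-time ✓; benefits waiver on file ✓; site Austin ✓ → eligible.
Transit Subsidy — status part-time ✓; service 502 days ≥ 2 months (≈60 days) ✓; age 45 ≥ 18 ✓; rating 2 < 3 ✗ → not eligible.

Stock Purchase Plan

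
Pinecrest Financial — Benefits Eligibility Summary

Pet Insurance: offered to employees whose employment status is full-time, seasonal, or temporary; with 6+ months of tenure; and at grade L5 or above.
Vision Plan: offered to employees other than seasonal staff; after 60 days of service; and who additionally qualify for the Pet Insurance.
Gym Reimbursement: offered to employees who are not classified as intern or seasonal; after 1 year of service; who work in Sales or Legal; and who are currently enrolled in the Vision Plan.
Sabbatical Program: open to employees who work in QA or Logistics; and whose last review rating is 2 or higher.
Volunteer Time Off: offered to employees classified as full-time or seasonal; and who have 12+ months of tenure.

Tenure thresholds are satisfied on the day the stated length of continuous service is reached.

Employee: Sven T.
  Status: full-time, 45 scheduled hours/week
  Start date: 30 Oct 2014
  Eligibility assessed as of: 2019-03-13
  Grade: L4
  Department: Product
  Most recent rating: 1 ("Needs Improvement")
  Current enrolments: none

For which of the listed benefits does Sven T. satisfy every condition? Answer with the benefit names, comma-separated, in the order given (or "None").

Volunteer Time Off

Service from 30 Oct 2014 to 2019-03-13: 1595 days.
Pet Insurance — status full-time ✓; service 1595 days ≥ 6 months (≈180 days) ✓; grade L4 < L5 ✗ → not eligible.
Vision Plan — status full-time ✓ (not excluded); service 1595 days ≥ 60 days ✓; not eligible for Pet Insurance ✗ → not eligible.
Gym Reimbursement — status full-time ✓ (not excluded); service 1595 days ≥ 1 year (≈365 days) ✓; dept Product ✗ → not eligible.
Sabbatical Program — dept Product ✗ → not eligible.
Volunteer Time Off — status full-time ✓; service 1595 days ≥ 12 months (≈360 days) ✓ → eligible.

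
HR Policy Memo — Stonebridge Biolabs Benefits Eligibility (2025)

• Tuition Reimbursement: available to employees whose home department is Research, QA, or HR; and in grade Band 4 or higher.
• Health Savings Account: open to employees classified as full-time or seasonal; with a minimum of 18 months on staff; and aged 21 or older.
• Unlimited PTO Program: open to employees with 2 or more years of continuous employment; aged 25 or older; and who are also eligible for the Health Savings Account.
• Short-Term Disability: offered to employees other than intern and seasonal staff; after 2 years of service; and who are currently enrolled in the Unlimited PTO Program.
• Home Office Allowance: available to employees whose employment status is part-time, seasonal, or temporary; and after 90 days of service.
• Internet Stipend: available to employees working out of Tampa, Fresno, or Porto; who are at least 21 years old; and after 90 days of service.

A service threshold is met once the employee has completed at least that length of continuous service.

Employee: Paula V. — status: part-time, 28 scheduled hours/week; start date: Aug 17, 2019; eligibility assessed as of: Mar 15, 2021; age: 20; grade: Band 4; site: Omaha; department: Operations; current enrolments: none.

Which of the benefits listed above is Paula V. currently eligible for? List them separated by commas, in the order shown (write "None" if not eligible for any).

Home Office Allowance

Service from Aug 17, 2019 to Mar 15, 2021: 576 days.
Tuition Reimbursement — dept Operations ✗ → not eligible.
Health Savings Account — status part-time ✗ (requires full-time or seasonal) → not eligible.
Unlimited PTO Program — service 576 days < 2 years (≈730 days) ✗ → not eligible.
Short-Term Disability — status part-time ✓ (not excluded); service 576 days < 2 years (≈730 days) ✗ → not eligible.
Home Office Allowance — status part-time ✓; service 576 days ≥ 90 days ✓ → eligible.
Internet Stipend — site Omaha ✗ (not Tampa, Fresno, or Porto) → not eligible.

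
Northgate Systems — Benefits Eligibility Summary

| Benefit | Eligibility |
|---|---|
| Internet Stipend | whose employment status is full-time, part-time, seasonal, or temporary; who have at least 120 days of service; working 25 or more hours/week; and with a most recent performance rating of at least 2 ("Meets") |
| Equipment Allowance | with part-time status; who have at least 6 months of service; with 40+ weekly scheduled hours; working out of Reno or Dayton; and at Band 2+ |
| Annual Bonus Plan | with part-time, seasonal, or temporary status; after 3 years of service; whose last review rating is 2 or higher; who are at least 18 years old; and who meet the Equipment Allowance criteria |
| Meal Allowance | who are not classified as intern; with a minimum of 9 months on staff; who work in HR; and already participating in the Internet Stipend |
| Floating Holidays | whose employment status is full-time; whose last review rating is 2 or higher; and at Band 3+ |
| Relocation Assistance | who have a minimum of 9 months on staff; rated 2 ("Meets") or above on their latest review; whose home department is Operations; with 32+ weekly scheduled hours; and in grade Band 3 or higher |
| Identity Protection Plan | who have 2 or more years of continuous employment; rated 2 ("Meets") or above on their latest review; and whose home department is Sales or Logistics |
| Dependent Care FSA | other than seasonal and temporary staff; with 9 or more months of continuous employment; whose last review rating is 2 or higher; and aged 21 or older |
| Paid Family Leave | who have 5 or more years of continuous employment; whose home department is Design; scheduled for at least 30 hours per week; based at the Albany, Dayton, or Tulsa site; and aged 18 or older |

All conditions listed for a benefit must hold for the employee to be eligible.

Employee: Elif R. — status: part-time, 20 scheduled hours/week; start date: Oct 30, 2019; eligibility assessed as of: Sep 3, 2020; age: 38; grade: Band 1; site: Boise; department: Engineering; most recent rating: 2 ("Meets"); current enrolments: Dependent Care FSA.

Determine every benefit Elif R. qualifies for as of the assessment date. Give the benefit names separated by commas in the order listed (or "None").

Service from Oct 30, 2019 to Sep 3, 2020: 309 days.
Internet Stipend — status part-time ✓; service 309 days ≥ 120 days ✓; 20 hrs/wk < 25 ✗ → not eligible.
Equipment Allowance — status part-time ✓; service 309 days ≥ 6 months (≈180 days) ✓; 20 hrs/wk < 40 ✗ → not eligible.
Annual Bonus Plan — status part-time ✓; service 309 days < 3 years (≈1095 days) ✗ → not eligible.
Meal Allowance — status part-time ✓ (not excluded); service 309 days ≥ 9 months (≈270 days) ✓; dept Engineering ✗ → not eligible.
Floating Holidays — status part-time ✗ (requires full-time) → not eligible.
Relocation Assistance — service 309 days ≥ 9 months (≈270 days) ✓; rating 2 ≥ 2 ✓; dept Engineering ✗ → not eligible.
Identity Protection Plan — service 309 days < 2 years (≈730 days) ✗ → not eligible.
Dependent Care FSA — status part-time ✓ (not excluded); service 309 days ≥ 9 months (≈270 days) ✓; rating 2 ≥ 2 ✓; age 38 ≥ 21 ✓ → eligible.
Paid Family Leave — service 309 days < 5 years (≈1825 days) ✗ → not eligible.

Dependent Care FSA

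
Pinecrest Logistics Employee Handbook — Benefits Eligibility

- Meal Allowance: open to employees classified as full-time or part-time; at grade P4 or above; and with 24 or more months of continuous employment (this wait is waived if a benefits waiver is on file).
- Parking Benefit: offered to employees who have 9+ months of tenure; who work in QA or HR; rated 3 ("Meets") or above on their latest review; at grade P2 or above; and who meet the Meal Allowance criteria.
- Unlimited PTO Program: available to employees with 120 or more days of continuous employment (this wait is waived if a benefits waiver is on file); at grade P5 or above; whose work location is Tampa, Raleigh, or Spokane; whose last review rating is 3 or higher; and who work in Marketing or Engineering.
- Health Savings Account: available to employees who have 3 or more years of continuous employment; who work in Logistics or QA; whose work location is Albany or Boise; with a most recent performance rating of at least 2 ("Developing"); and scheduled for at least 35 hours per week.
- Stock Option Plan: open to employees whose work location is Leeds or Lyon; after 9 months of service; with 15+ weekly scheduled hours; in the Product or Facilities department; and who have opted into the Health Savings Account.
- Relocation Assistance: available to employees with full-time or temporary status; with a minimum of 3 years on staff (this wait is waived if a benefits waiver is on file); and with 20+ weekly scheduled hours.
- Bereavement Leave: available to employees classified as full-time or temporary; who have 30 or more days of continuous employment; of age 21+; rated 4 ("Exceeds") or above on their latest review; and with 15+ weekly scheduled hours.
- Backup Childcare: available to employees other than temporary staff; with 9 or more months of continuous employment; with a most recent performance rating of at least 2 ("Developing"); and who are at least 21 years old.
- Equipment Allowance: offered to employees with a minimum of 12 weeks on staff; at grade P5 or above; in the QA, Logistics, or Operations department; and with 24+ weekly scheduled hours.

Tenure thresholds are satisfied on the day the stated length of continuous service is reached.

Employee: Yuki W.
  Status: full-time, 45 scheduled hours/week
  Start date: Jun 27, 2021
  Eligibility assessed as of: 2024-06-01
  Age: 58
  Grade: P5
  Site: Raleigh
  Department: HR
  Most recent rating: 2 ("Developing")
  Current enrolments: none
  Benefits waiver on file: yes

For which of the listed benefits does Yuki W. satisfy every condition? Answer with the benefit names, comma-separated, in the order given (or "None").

Service from Jun 27, 2021 to 2024-06-01: 1070 days.
Meal Allowance — status full-time ✓; grade P5 ≥ P4 ✓; benefits waiver on file ✓ → eligible.
Parking Benefit — service 1070 days ≥ 9 months (≈270 days) ✓; dept HR ✓; rating 2 < 3 ✗ → not eligible.
Unlimited PTO Program — benefits waiver on file ✓; grade P5 ≥ P5 ✓; site Raleigh ✓; rating 2 < 3 ✗ → not eligible.
Health Savings Account — service 1070 days < 3 years (≈1095 days) ✗ → not eligible.
Stock Option Plan — site Raleigh ✗ (not Leeds or Lyon) → not eligible.
Relocation Assistance — status full-time ✓; benefits waiver on file ✓; 45 hrs/wk ≥ 20 ✓ → eligible.
Bereavement Leave — status full-time ✓; service 1070 days ≥ 30 days ✓; age 58 ≥ 21 ✓; rating 2 < 4 ✗ → not eligible.
Backup Childcare — status full-time ✓ (not excluded); service 1070 days ≥ 9 months (≈270 days) ✓; rating 2 ≥ 2 ✓; age 58 ≥ 21 ✓ → eligible.
Equipment Allowance — service 1070 days ≥ 12 weeks (≈84 days) ✓; grade P5 ≥ P5 ✓; dept HR ✗ → not eligible.

Meal Allowance, Relocation Assistance, Backup Childcare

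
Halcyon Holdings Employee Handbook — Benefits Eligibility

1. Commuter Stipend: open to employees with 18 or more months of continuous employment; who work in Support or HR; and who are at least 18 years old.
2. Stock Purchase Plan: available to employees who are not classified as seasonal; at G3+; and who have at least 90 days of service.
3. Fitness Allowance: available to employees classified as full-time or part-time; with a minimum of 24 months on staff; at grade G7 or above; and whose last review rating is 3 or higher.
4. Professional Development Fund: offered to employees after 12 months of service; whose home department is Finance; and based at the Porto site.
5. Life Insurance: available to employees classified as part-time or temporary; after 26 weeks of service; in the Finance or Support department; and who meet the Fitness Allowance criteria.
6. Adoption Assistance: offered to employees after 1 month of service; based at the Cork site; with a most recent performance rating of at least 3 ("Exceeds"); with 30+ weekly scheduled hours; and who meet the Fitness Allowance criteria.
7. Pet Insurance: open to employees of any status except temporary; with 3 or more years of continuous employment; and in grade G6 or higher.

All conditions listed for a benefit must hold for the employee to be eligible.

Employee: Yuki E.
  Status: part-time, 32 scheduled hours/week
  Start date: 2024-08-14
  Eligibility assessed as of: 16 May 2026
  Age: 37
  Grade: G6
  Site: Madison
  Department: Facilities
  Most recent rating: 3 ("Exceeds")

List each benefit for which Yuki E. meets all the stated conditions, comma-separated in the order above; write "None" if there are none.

Stock Purchase Plan

Service from 2024-08-14 to 16 May 2026: 640 days.
Commuter Stipend — service 640 days ≥ 18 months (≈540 days) ✓; dept Facilities ✗ → not eligible.
Stock Purchase Plan — status part-time ✓ (not excluded); grade G6 ≥ G3 ✓; service 640 days ≥ 90 days ✓ → eligible.
Fitness Allowance — status part-time ✓; service 640 days < 24 months (≈720 days) ✗ → not eligible.
Professional Development Fund — service 640 days ≥ 12 months (≈360 days) ✓; dept Facilities ✗ → not eligible.
Life Insurance — status part-time ✓; service 640 days ≥ 26 weeks (≈182 days) ✓; dept Facilities ✗ → not eligible.
Adoption Assistance — service 640 days ≥ 1 month (≈30 days) ✓; site Madison ✗ (not Cork) → not eligible.
Pet Insurance — status part-time ✓ (not excluded); service 640 days < 3 years (≈1095 days) ✗ → not eligible.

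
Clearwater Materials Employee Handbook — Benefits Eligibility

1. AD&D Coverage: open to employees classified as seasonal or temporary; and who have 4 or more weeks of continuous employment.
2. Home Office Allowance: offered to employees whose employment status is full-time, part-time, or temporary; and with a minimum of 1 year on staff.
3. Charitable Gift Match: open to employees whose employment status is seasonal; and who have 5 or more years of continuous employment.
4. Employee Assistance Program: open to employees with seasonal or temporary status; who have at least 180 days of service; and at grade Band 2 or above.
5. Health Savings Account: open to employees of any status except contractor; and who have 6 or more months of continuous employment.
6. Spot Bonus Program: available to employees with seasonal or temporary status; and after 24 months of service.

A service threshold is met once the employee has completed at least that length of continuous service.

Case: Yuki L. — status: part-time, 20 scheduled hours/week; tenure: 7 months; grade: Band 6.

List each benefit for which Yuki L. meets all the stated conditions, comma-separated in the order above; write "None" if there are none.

AD&D Coverage — status part-time ✗ (requires seasonal or temporary) → not eligible.
Home Office Allowance — status part-time ✓; service 7 months < 1 year (≈365 days) ✗ → not eligible.
Charitable Gift Match — status part-time ✗ (requires seasonal) → not eligible.
Employee Assistance Program — status part-time ✗ (requires seasonal or temporary) → not eligible.
Health Savings Account — status part-time ✓ (not excluded); service 7 months ≥ 6 months ✓ → eligible.
Spot Bonus Program — status part-time ✗ (requires seasonal or temporary) → not eligible.

Health Savings Account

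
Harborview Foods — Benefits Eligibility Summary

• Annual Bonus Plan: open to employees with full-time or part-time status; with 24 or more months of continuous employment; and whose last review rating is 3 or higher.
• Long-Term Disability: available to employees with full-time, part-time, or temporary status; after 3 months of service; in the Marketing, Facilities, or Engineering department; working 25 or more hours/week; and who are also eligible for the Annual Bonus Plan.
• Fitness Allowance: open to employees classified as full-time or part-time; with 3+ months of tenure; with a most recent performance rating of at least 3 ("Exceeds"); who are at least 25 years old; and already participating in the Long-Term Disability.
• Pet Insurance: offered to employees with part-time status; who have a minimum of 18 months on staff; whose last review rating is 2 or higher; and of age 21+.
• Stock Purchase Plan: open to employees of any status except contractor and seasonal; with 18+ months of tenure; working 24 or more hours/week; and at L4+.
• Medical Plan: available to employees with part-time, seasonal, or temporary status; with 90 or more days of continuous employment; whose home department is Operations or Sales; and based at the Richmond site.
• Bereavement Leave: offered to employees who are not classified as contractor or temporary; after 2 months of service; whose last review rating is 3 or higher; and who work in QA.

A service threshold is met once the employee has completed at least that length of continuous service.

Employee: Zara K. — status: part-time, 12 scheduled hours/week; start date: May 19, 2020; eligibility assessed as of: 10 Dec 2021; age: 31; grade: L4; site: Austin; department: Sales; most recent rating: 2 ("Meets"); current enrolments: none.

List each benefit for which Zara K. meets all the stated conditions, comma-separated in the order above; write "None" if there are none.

Service from May 19, 2020 to 10 Dec 2021: 570 days.
Annual Bonus Plan — status part-time ✓; service 570 days < 24 months (≈720 days) ✗ → not eligible.
Long-Term Disability — status part-time ✓; service 570 days ≥ 3 months (≈90 days) ✓; dept Sales ✗ → not eligible.
Fitness Allowance — status part-time ✓; service 570 days ≥ 3 months (≈90 days) ✓; rating 2 < 3 ✗ → not eligible.
Pet Insurance — status part-time ✓; service 570 days ≥ 18 months (≈540 days) ✓; rating 2 ≥ 2 ✓; age 31 ≥ 21 ✓ → eligible.
Stock Purchase Plan — status part-time ✓ (not excluded); service 570 days ≥ 18 months (≈540 days) ✓; 12 hrs/wk < 24 ✗ → not eligible.
Medical Plan — status part-time ✓; service 570 days ≥ 90 days ✓; dept Sales ✓; site Austin ✗ (not Richmond) → not eligible.
Bereavement Leave — status part-time ✓ (not excluded); service 570 days ≥ 2 months (≈60 days) ✓; rating 2 < 3 ✗ → not eligible.

Pet Insurance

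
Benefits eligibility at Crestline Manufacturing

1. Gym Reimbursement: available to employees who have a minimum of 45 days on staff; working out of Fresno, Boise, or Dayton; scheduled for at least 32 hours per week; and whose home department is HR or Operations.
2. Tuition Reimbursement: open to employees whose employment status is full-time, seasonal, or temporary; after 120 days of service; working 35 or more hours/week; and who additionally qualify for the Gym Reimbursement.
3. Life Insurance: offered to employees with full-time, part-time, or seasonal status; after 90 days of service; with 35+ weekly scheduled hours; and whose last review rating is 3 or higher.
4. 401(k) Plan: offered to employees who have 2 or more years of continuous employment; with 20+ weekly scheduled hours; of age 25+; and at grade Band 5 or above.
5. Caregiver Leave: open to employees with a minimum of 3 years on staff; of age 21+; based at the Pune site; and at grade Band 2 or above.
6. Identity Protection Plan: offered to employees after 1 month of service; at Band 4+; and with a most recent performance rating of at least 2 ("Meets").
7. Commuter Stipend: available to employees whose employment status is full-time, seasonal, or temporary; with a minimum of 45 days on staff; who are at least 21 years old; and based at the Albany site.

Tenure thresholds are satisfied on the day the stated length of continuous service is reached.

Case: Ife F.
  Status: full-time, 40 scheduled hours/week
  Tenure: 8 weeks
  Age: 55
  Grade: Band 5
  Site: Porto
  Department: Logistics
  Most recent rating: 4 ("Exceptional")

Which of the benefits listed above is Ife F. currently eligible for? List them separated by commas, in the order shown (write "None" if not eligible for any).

Gym Reimbursement — service 8 weeks ≥ 45 days ✓; site Porto ✗ (not Fresno, Boise, or Dayton) → not eligible.
Tuition Reimbursement — status full-time ✓; service 8 weeks < 120 days ✗ → not eligible.
Life Insurance — status full-time ✓; service 8 weeks < 90 days ✗ → not eligible.
401(k) Plan — service 8 weeks < 2 years (≈730 days) ✗ → not eligible.
Caregiver Leave — service 8 weeks < 3 years (≈1095 days) ✗ → not eligible.
Identity Protection Plan — service 8 weeks ≥ 1 month (≈30 days) ✓; grade Band 5 ≥ Band 4 ✓; rating 4 ≥ 2 ✓ → eligible.
Commuter Stipend — status full-time ✓; service 8 weeks ≥ 45 days ✓; age 55 ≥ 21 ✓; site Porto ✗ (not Albany) → not eligible.

Identity Protection Plan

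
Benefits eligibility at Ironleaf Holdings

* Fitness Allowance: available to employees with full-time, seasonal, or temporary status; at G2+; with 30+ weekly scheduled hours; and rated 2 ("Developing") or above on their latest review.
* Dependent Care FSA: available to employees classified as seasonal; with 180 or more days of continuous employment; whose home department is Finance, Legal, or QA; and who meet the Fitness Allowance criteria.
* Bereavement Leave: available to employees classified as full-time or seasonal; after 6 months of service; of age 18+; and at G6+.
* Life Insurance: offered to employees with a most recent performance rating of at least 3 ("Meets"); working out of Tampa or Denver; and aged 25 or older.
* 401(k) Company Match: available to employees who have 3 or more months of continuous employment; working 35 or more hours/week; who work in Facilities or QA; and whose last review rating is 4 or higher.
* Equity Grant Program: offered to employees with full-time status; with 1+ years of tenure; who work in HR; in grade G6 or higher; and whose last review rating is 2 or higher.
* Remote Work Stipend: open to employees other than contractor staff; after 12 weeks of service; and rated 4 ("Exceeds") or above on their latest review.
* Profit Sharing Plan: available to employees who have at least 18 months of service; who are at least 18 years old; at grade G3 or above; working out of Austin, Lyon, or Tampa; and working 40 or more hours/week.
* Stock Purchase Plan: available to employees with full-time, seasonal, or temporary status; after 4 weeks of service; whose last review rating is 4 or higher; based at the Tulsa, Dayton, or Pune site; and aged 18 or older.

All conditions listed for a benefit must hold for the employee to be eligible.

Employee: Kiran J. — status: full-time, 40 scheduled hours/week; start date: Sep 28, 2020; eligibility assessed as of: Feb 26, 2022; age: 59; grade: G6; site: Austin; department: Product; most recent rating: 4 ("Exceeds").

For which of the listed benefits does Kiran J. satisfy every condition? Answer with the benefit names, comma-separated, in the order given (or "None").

Fitness Allowance, Bereavement Leave, Remote Work Stipend

Service from Sep 28, 2020 to Feb 26, 2022: 516 days.
Fitness Allowance — status full-time ✓; grade G6 ≥ G2 ✓; 40 hrs/wk ≥ 30 ✓; rating 4 ≥ 2 ✓ → eligible.
Dependent Care FSA — status full-time ✗ (requires seasonal) → not eligible.
Bereavement Leave — status full-time ✓; service 516 days ≥ 6 months (≈180 days) ✓; age 59 ≥ 18 ✓; grade G6 ≥ G6 ✓ → eligible.
Life Insurance — rating 4 ≥ 3 ✓; site Austin ✗ (not Tampa or Denver) → not eligible.
401(k) Company Match — service 516 days ≥ 3 months (≈90 days) ✓; 40 hrs/wk ≥ 35 ✓; dept Product ✗ → not eligible.
Equity Grant Program — status full-time ✓; service 516 days ≥ 1 year (≈365 days) ✓; dept Product ✗ → not eligible.
Remote Work Stipend — status full-time ✓ (not excluded); service 516 days ≥ 12 weeks (≈84 days) ✓; rating 4 ≥ 4 ✓ → eligible.
Profit Sharing Plan — service 516 days < 18 months (≈540 days) ✗ → not eligible.
Stock Purchase Plan — status full-time ✓; service 516 days ≥ 4 weeks (≈28 days) ✓; rating 4 ≥ 4 ✓; site Austin ✗ (not Tulsa, Dayton, or Pune) → not eligible.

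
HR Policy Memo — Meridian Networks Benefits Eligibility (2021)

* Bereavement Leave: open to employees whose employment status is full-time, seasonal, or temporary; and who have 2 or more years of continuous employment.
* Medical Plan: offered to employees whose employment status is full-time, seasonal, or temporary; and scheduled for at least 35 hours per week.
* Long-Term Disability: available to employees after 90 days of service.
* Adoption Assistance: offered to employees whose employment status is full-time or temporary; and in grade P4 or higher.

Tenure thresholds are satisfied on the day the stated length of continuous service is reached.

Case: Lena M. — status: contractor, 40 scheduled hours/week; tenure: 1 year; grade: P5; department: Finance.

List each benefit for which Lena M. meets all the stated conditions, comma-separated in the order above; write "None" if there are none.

Bereavement Leave — status contractor ✗ (requires full-time, seasonal, or temporary) → not eligible.
Medical Plan — status contractor ✗ (requires full-time, seasonal, or temporary) → not eligible.
Long-Term Disability — service 1 year ≥ 90 days ✓ → eligible.
Adoption Assistance — status contractor ✗ (requires full-time or temporary) → not eligible.

Long-Term Disability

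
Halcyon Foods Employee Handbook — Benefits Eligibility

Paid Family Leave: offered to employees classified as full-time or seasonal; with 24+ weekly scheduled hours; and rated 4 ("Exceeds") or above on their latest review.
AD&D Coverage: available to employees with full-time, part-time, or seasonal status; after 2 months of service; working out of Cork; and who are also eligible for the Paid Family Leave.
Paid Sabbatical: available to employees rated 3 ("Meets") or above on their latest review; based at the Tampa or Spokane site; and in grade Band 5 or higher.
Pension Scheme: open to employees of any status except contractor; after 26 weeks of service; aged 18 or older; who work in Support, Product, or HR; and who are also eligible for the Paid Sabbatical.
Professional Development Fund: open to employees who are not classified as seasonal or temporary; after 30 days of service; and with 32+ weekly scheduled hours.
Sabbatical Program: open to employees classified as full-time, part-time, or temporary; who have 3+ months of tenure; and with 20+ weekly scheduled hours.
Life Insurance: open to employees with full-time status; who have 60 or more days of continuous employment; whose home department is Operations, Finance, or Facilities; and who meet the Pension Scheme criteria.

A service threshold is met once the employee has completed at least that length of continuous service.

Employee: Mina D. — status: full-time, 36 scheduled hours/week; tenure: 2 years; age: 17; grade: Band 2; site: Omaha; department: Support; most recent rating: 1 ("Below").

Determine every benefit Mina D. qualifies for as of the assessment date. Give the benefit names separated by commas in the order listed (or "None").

Professional Development Fund, Sabbatical Program

Paid Family Leave — status full-time ✓; 36 hrs/wk ≥ 24 ✓; rating 1 < 4 ✗ → not eligible.
AD&D Coverage — status full-time ✓; service 2 years ≥ 2 months (≈60 days) ✓; site Omaha ✗ (not Cork) → not eligible.
Paid Sabbatical — rating 1 < 3 ✗ → not eligible.
Pension Scheme — status full-time ✓ (not excluded); service 2 years ≥ 26 weeks (≈182 days) ✓; age 17 < 18 ✗ → not eligible.
Professional Development Fund — status full-time ✓ (not excluded); service 2 years ≥ 30 days ✓; 36 hrs/wk ≥ 32 ✓ → eligible.
Sabbatical Program — status full-time ✓; service 2 years ≥ 3 months (≈90 days) ✓; 36 hrs/wk ≥ 20 ✓ → eligible.
Life Insurance — status full-time ✓; service 2 years ≥ 60 days ✓; dept Support ✗ → not eligible.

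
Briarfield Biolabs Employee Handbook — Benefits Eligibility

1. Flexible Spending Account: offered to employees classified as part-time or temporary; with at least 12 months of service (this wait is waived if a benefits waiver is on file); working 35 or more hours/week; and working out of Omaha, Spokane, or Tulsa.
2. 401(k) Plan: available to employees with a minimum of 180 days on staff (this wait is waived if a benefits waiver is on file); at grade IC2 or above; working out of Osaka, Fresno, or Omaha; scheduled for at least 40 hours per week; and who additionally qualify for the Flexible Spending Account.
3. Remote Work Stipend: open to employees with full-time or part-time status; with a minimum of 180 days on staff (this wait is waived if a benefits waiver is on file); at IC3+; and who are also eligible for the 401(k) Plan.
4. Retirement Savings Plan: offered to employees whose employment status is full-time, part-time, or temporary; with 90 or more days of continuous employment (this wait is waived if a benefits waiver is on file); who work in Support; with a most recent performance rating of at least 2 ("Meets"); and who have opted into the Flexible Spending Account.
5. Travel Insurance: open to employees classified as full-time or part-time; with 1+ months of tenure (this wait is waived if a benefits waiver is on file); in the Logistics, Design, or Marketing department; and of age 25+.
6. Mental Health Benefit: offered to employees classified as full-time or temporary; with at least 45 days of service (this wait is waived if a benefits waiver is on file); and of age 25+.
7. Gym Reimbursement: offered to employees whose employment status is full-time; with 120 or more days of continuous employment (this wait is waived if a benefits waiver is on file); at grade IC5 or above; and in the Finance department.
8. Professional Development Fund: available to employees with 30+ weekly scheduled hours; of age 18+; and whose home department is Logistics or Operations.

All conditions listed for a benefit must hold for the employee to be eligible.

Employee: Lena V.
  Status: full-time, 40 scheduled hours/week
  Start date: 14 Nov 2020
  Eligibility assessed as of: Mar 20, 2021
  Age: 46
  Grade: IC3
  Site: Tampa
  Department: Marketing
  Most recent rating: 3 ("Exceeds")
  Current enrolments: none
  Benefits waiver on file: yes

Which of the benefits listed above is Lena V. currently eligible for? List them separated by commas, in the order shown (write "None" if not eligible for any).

Service from 14 Nov 2020 to Mar 20, 2021: 126 days.
Flexible Spending Account — status full-time ✗ (requires part-time or temporary) → not eligible.
401(k) Plan — benefits waiver on file ✓; grade IC3 ≥ IC2 ✓; site Tampa ✗ (not Osaka, Fresno, or Omaha) → not eligible.
Remote Work Stipend — status full-time ✓; benefits waiver on file ✓; grade IC3 ≥ IC3 ✓; not eligible for 401(k) Plan ✗ → not eligible.
Retirement Savings Plan — status full-time ✓; benefits waiver on file ✓; dept Marketing ✗ → not eligible.
Travel Insurance — status full-time ✓; benefits waiver on file ✓; dept Marketing ✓; age 46 ≥ 25 ✓ → eligible.
Mental Health Benefit — status full-time ✓; benefits waiver on file ✓; age 46 ≥ 25 ✓ → eligible.
Gym Reimbursement — status full-time ✓; benefits waiver on file ✓; grade IC3 < IC5 ✗ → not eligible.
Professional Development Fund — 40 hrs/wk ≥ 30 ✓; age 46 ≥ 18 ✓; dept Marketing ✗ → not eligible.

Travel Insurance, Mental Health Benefit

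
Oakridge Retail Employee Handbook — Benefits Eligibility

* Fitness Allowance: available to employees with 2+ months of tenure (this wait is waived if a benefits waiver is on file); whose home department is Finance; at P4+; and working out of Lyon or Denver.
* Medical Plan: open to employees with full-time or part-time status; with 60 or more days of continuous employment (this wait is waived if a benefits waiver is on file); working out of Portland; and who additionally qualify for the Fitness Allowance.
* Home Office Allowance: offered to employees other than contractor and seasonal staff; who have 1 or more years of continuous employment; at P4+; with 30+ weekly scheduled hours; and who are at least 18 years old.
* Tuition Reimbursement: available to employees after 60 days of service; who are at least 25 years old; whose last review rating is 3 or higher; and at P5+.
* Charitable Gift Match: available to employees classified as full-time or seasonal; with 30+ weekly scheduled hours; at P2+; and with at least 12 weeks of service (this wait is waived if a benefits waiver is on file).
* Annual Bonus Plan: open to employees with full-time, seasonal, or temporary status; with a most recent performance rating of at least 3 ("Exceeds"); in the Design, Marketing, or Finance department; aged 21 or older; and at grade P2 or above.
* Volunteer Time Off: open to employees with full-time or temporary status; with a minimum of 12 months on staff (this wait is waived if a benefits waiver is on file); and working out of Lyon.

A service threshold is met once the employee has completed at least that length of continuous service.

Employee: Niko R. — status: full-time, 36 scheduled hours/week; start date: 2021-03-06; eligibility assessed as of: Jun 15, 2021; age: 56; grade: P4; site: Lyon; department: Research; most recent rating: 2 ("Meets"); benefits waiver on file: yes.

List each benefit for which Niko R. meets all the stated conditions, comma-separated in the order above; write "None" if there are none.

Charitable Gift Match, Volunteer Time Off

Service from 2021-03-06 to Jun 15, 2021: 101 days.
Fitness Allowance — benefits waiver on file ✓; dept Research ✗ → not eligible.
Medical Plan — status full-time ✓; benefits waiver on file ✓; site Lyon ✗ (not Portland) → not eligible.
Home Office Allowance — status full-time ✓ (not excluded); service 101 days < 1 year (≈365 days) ✗ → not eligible.
Tuition Reimbursement — service 101 days ≥ 60 days ✓; age 56 ≥ 25 ✓; rating 2 < 3 ✗ → not eligible.
Charitable Gift Match — status full-time ✓; 36 hrs/wk ≥ 30 ✓; grade P4 ≥ P2 ✓; benefits waiver on file ✓ → eligible.
Annual Bonus Plan — status full-time ✓; rating 2 < 3 ✗ → not eligible.
Volunteer Time Off — status full-time ✓; benefits waiver on file ✓; site Lyon ✓ → eligible.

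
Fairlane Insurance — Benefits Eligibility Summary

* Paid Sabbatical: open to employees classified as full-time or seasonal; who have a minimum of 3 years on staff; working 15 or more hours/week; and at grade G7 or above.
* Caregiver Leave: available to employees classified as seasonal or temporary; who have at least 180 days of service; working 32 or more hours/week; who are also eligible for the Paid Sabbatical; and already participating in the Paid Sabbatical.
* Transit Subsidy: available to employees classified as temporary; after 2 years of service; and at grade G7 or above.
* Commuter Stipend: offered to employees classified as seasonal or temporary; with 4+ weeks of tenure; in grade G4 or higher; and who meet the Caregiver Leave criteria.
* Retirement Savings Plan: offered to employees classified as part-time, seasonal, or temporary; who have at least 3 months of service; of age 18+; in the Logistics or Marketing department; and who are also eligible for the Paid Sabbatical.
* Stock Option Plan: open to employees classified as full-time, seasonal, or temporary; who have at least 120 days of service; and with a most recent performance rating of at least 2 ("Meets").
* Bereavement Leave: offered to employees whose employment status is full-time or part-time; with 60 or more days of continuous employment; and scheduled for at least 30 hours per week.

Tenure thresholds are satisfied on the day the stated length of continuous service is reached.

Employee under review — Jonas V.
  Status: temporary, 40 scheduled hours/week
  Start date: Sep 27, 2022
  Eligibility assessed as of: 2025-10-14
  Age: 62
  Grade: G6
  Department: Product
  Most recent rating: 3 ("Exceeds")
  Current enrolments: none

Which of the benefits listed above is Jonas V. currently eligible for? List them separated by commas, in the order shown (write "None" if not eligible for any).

Stock Option Plan

Service from Sep 27, 2022 to 2025-10-14: 1113 days.
Paid Sabbatical — status temporary ✗ (requires full-time or seasonal) → not eligible.
Caregiver Leave — status temporary ✓; service 1113 days ≥ 180 days ✓; 40 hrs/wk ≥ 32 ✓; not eligible for Paid Sabbatical ✗ → not eligible.
Transit Subsidy — status temporary ✓; service 1113 days ≥ 2 years (≈730 days) ✓; grade G6 < G7 ✗ → not eligible.
Commuter Stipend — status temporary ✓; service 1113 days ≥ 4 weeks (≈28 days) ✓; grade G6 ≥ G4 ✓; not eligible for Caregiver Leave ✗ → not eligible.
Retirement Savings Plan — status temporary ✓; service 1113 days ≥ 3 months (≈90 days) ✓; age 62 ≥ 18 ✓; dept Product ✗ → not eligible.
Stock Option Plan — status temporary ✓; service 1113 days ≥ 120 days ✓; rating 3 ≥ 2 ✓ → eligible.
Bereavement Leave — status temporary ✗ (requires full-time or part-time) → not eligible.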